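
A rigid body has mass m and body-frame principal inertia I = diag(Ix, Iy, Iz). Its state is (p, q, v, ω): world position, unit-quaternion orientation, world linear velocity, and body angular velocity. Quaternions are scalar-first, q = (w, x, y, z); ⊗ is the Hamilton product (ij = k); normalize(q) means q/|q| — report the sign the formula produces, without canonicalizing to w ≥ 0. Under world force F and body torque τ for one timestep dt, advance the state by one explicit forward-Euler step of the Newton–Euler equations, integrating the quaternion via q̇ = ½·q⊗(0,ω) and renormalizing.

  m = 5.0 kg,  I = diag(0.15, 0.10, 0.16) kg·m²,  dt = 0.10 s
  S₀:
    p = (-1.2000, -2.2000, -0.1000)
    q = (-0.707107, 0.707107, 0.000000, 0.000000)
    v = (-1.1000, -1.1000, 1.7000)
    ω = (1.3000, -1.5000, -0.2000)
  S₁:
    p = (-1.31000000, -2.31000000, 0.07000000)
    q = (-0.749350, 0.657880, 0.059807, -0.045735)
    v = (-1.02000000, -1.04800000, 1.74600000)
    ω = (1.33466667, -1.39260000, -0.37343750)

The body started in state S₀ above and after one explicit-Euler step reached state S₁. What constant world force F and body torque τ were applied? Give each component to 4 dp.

F = (4.0000, 2.6000, 2.3000)
τ = (0.0700, 0.1100, -0.1800)

velocity change Δv = (0.08000000, 0.05200000, 0.04600000)
m·(v₁−v₀)/dt = (4.0000, 2.6000, 2.3000)
ω₁ − ω₀ = (0.03466667, 0.10740000, -0.17343750)
I·α + gyro = (0.0700, 0.1100, -0.1800)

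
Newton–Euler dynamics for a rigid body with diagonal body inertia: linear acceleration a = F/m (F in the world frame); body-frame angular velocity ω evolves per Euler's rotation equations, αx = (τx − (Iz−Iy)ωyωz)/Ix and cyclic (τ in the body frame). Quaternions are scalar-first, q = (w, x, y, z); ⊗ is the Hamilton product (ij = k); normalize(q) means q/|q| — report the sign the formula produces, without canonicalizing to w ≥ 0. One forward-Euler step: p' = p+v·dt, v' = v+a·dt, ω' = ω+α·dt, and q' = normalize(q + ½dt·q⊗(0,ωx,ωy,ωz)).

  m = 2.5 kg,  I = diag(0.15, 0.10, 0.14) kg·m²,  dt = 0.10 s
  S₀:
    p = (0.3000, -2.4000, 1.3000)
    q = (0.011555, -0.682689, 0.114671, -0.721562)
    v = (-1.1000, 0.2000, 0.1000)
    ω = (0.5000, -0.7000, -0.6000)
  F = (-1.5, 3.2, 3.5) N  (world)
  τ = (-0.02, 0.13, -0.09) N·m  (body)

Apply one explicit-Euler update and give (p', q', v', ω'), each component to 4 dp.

new position p' = (0.1900, -2.3800, 1.3100)
v' = v + a·dt = (-1.1600, 0.3280, 0.2400)
angular accel α = (-0.2453, 1.3300, -0.7679)
new body rate ω' = (0.4755, -0.5670, -0.6768)
Hamilton product q⊗(0,ω) = (-0.0113230, -0.5681185, -0.7784829, 0.4136138)
q + ½dt·q⊗(0,ω), renormalized = (0.0110, -0.7101, 0.0756, -0.6999)

p' = (0.1900, -2.3800, 1.3100)
q' = (0.0110, -0.7101, 0.0756, -0.6999)
v' = (-1.1600, 0.3280, 0.2400)
ω' = (0.4755, -0.5670, -0.6768)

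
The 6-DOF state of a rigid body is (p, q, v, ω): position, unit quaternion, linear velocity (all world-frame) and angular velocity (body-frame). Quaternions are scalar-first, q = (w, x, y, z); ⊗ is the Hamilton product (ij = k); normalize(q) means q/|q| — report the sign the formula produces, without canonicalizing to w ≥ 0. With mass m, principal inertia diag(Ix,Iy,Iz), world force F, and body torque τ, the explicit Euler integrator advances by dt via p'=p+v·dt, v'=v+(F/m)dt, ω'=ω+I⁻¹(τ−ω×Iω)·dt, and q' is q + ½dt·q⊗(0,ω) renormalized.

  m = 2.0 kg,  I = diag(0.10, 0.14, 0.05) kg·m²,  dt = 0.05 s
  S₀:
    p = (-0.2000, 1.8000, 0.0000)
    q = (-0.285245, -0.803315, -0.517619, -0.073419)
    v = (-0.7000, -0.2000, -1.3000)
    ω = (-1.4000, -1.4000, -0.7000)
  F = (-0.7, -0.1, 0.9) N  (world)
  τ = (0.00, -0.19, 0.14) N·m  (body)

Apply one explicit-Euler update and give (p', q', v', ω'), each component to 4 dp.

p' = (-0.2350, 1.7900, -0.0650)
q' = (-0.3323, -0.7858, -0.5184, -0.0583)
v' = (-0.7175, -0.2025, -1.2775)
ω' = (-1.3559, -1.4854, -0.6384)

precession coupling ω×(Iω) = (-0.0882, 0.0490, 0.0784)
α = I⁻¹(τ − ω×Iω) = (0.8820, -1.7071, 1.2320)
ω' = ω + α·dt = (-1.3559, -1.4854, -0.6384)
Hamilton product q⊗(0,ω) = (-1.9007009, 0.6588897, -0.0601909, 0.5996459)
updated quaternion q' = (-0.3323, -0.7858, -0.5184, -0.0583)
p + v·dt = (-0.2350, 1.7900, -0.0650)
v' = v + a·dt = (-0.7175, -0.2025, -1.2775)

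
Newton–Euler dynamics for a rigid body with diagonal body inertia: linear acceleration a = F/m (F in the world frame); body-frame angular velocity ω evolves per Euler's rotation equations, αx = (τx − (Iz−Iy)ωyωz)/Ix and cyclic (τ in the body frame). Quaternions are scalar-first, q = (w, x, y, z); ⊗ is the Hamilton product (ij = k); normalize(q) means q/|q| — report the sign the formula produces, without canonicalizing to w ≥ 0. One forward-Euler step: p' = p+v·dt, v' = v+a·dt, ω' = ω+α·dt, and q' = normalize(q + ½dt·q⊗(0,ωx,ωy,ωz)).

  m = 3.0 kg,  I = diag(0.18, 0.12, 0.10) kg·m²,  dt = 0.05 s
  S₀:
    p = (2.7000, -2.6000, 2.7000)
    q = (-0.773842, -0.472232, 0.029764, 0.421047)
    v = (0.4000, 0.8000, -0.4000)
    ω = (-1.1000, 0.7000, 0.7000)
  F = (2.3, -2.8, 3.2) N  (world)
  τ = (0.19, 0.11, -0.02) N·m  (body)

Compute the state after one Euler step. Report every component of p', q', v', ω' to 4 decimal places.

a = (0.7667, -0.9333, 1.0667)
p' = p + v·dt = (2.7200, -2.5600, 2.6800)
new velocity v' = (0.4383, 0.7533, -0.3467)
(τ − ω×Iω)/I = (1.1100, 1.4300, -0.6620)
ω + α·dt = (-1.0445, 0.7715, 0.6669)
Hamilton product q⊗(0,ω) = (-0.8350229, 0.5773281, -0.6742787, -0.8395114)
updated quaternion q' = (-0.7942, -0.4575, 0.0129, 0.3998)

p' = (2.7200, -2.5600, 2.6800)
q' = (-0.7942, -0.4575, 0.0129, 0.3998)
v' = (0.4383, 0.7533, -0.3467)
ω' = (-1.0445, 0.7715, 0.6669)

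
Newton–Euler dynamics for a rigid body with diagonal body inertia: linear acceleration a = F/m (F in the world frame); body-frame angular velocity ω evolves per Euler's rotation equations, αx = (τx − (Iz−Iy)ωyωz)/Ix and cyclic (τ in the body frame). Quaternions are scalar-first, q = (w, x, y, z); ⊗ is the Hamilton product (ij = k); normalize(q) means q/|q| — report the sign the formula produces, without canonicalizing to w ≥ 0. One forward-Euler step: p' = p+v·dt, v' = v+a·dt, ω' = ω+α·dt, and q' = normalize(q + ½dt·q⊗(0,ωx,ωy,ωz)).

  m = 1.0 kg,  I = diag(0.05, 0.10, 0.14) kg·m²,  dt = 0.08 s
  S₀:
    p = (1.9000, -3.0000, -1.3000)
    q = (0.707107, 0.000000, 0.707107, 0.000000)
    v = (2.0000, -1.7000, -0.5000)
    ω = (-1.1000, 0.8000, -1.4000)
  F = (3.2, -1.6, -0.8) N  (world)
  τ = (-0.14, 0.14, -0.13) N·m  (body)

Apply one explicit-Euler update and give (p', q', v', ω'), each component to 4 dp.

gyro term ω×Iω = (-0.0448, -0.1386, -0.0440)
(τ − ω×Iω)/I = (-1.9040, 2.7860, -0.6143)
ω' = ω + α·dt = (-1.2523, 1.0229, -1.4491)
q⊗(0,ω) = (-0.5656856, -1.7677675, 0.5656856, -0.2121321)
updated quaternion q' = (0.6824, -0.0705, 0.7275, -0.0085)
a = F/m = (3.2000, -1.6000, -0.8000)
p' = p + v·dt = (2.0600, -3.1360, -1.3400)
new velocity v' = (2.2560, -1.8280, -0.5640)

p' = (2.0600, -3.1360, -1.3400)
q' = (0.6824, -0.0705, 0.7275, -0.0085)
v' = (2.2560, -1.8280, -0.5640)
ω' = (-1.2523, 1.0229, -1.4491)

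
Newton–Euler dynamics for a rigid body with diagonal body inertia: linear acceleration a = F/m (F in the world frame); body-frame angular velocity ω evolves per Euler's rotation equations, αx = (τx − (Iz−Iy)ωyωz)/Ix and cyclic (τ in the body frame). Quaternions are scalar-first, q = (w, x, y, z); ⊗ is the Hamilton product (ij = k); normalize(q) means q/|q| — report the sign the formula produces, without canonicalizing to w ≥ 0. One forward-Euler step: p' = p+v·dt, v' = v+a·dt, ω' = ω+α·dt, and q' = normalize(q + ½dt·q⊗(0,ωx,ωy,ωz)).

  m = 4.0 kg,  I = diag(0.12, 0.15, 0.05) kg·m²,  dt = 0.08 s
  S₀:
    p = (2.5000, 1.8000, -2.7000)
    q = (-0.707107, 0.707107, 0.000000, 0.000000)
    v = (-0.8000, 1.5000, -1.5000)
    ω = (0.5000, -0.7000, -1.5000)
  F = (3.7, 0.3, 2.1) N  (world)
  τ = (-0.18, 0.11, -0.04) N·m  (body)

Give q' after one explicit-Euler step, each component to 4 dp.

Hamilton product q⊗(0,ω) = (-0.3535535, -0.3535535, 1.5556354, 0.5656856)
updated quaternion q' = (-0.7195, 0.6913, 0.0621, 0.0226)

q' = (-0.7195, 0.6913, 0.0621, 0.0226)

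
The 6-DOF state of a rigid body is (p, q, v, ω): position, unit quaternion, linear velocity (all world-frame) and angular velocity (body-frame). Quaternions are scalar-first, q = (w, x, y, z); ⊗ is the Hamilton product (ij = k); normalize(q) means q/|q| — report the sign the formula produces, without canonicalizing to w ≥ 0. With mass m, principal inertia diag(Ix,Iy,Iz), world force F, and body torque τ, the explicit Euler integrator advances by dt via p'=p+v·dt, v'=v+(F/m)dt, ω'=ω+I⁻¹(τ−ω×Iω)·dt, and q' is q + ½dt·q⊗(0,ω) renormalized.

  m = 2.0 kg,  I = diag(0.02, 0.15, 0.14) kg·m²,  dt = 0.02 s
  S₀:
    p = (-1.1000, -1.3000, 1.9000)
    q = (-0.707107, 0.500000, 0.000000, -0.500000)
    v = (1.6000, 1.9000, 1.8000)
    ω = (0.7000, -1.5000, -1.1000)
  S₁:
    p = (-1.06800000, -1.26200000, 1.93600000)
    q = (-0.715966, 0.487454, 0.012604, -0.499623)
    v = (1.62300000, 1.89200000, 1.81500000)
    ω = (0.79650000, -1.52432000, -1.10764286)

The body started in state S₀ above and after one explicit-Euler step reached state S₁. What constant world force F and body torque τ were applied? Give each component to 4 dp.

rate change Δω = (0.09650000, -0.02432000, -0.00764286)
gyro term ω₀×Iω₀ = (-0.0165, 0.0924, -0.1365)
τ = I·(Δω/dt) + ω₀×(Iω₀) = (0.0800, -0.0900, -0.1900)
v₁ − v₀ = (0.02300000, -0.00800000, 0.01500000)
F = m·Δv/dt = (2.3000, -0.8000, 1.5000)

F = (2.3000, -0.8000, 1.5000)
τ = (0.0800, -0.0900, -0.1900)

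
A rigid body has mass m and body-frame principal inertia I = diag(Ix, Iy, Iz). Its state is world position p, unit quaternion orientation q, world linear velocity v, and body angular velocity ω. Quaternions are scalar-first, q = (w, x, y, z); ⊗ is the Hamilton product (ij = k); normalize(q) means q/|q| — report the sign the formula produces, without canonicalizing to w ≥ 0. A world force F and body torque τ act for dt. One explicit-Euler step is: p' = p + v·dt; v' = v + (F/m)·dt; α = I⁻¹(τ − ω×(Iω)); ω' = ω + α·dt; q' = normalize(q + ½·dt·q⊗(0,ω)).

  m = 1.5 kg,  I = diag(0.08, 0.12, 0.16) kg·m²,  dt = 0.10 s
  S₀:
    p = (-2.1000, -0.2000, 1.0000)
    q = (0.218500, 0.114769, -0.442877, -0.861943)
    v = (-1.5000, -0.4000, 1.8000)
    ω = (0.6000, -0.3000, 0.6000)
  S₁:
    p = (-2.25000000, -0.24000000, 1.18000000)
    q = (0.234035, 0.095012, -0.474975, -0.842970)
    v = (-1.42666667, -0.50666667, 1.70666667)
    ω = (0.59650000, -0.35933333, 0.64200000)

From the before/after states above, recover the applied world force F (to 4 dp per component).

velocity change Δv = (0.07333333, -0.10666667, -0.09333333)
F = m·Δv/dt = (1.1000, -1.6000, -1.4000)

F = (1.1000, -1.6000, -1.4000)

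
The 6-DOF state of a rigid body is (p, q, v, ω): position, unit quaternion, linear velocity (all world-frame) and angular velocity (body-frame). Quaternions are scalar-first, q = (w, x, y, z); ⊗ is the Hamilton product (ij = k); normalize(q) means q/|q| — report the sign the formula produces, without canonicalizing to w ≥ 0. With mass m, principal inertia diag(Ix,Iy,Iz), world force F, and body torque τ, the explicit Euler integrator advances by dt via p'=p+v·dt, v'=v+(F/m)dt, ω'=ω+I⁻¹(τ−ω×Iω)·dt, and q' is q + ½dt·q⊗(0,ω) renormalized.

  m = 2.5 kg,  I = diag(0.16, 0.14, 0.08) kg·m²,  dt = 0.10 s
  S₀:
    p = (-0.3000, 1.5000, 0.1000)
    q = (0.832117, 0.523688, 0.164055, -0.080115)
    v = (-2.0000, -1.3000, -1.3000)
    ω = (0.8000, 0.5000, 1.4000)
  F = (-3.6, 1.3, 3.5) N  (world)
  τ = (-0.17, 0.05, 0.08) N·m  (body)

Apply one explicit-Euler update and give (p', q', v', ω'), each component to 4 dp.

p' = (-0.5000, 1.3700, -0.0300)
q' = (0.8098, 0.5684, 0.1445, -0.0153)
v' = (-2.1440, -1.2480, -1.1600)
ω' = (0.7200, 0.4717, 1.5100)

angular accel α = (-0.8000, -0.2829, 1.1000)
new body rate ω' = (0.7200, 0.4717, 1.5100)
Hamilton product q⊗(0,ω) = (-0.3888169, 0.9354281, -0.3811967, 1.2955638)
q' = normalize(q + ½dt·q⊗(0,ω)) = (0.8098, 0.5684, 0.1445, -0.0153)
a = F/m = (-1.4400, 0.5200, 1.4000)
p' = p + v·dt = (-0.5000, 1.3700, -0.0300)
new velocity v' = (-2.1440, -1.2480, -1.1600)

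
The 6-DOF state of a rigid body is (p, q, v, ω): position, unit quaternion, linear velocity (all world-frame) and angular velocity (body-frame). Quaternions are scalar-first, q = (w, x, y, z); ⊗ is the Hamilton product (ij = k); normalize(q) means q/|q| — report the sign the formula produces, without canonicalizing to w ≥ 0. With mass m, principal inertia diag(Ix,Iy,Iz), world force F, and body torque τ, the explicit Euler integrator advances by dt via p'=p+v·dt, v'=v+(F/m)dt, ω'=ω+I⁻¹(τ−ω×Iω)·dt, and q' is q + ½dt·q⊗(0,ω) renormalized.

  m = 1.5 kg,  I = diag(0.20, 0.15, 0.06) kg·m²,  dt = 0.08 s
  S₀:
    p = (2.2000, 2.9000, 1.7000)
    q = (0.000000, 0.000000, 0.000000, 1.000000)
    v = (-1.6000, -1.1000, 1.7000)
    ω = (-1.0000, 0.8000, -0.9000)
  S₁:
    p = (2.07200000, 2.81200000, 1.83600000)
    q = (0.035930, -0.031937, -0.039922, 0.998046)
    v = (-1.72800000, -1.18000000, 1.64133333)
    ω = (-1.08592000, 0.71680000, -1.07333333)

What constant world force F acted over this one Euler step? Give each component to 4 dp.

F = (-2.4000, -1.5000, -1.1000)

v₁ − v₀ = (-0.12800000, -0.08000000, -0.05866667)
m·(v₁−v₀)/dt = (-2.4000, -1.5000, -1.1000)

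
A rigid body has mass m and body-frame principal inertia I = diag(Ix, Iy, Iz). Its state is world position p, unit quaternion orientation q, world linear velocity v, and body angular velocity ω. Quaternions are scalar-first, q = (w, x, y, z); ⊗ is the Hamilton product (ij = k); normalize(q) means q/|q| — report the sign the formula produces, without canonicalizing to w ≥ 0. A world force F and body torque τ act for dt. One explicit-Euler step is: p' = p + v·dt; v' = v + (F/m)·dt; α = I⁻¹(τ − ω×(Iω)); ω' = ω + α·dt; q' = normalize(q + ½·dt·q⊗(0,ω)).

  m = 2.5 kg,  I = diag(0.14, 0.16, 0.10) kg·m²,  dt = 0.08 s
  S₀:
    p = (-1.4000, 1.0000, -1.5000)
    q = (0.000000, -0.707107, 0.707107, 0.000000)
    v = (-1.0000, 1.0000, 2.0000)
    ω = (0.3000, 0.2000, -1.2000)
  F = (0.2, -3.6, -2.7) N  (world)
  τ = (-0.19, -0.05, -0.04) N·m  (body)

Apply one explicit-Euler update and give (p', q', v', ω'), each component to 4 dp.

a = F/m = (0.0800, -1.4400, -1.0800)
p + v·dt = (-1.4800, 1.0800, -1.3400)
v' = v + a·dt = (-0.9936, 0.8848, 1.9136)
gyro term ω×Iω = (0.0144, -0.0144, 0.0012)
α = I⁻¹(τ − ω×Iω) = (-1.4600, -0.2225, -0.4120)
ω + α·dt = (0.1832, 0.1822, -1.2330)
q⊗(0,ω) = (0.0707107, -0.8485284, -0.8485284, -0.3535535)
updated quaternion q' = (0.0028, -0.7401, 0.6723, -0.0141)

p' = (-1.4800, 1.0800, -1.3400)
q' = (0.0028, -0.7401, 0.6723, -0.0141)
v' = (-0.9936, 0.8848, 1.9136)
ω' = (0.1832, 0.1822, -1.2330)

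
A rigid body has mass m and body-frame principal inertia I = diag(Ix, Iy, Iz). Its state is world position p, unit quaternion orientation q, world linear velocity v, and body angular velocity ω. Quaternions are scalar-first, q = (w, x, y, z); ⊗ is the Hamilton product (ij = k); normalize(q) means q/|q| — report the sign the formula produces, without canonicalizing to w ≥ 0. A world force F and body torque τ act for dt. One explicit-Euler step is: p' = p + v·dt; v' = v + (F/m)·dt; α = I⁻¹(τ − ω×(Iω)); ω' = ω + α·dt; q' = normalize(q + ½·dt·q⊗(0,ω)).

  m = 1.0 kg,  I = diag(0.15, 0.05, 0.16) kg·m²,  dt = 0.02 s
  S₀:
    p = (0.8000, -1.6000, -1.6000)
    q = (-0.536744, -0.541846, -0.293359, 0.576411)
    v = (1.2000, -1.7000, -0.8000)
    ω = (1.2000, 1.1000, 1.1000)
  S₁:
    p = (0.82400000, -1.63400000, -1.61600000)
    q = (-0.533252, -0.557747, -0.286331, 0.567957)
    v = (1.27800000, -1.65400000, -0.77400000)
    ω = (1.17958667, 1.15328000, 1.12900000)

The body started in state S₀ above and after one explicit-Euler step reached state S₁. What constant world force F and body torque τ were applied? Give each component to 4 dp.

rate change Δω = (-0.02041333, 0.05328000, 0.02900000)
precession coupling = (0.1331, -0.0132, -0.1320)
τ = I·(Δω/dt) + ω₀×(Iω₀) = (-0.0200, 0.1200, 0.1000)
velocity change Δv = (0.07800000, 0.04600000, 0.02600000)
applied force F = (3.9000, 2.3000, 1.3000)

F = (3.9000, 2.3000, 1.3000)
τ = (-0.0200, 0.1200, 0.1000)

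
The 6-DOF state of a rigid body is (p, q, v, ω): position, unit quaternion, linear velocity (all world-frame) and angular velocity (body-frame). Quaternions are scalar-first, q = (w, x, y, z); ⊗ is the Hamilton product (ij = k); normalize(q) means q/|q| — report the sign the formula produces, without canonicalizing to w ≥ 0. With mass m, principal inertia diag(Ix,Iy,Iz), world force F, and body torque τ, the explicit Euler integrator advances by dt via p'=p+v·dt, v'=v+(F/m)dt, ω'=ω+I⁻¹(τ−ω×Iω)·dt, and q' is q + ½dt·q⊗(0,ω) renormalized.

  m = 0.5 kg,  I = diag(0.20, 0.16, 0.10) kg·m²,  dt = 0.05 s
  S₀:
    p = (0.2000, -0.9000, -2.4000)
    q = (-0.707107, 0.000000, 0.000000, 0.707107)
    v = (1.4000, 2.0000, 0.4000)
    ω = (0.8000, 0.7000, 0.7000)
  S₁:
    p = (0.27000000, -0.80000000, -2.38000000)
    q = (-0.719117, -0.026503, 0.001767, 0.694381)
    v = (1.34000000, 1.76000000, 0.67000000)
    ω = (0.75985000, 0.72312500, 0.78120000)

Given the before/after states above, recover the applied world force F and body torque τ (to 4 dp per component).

v₁ − v₀ = (-0.06000000, -0.24000000, 0.27000000)
m·(v₁−v₀)/dt = (-0.6000, -2.4000, 2.7000)
Δω = ω₁−ω₀ = (-0.04015000, 0.02312500, 0.08120000)
applied torque τ = (-0.1900, 0.1300, 0.1400)

F = (-0.6000, -2.4000, 2.7000)
τ = (-0.1900, 0.1300, 0.1400)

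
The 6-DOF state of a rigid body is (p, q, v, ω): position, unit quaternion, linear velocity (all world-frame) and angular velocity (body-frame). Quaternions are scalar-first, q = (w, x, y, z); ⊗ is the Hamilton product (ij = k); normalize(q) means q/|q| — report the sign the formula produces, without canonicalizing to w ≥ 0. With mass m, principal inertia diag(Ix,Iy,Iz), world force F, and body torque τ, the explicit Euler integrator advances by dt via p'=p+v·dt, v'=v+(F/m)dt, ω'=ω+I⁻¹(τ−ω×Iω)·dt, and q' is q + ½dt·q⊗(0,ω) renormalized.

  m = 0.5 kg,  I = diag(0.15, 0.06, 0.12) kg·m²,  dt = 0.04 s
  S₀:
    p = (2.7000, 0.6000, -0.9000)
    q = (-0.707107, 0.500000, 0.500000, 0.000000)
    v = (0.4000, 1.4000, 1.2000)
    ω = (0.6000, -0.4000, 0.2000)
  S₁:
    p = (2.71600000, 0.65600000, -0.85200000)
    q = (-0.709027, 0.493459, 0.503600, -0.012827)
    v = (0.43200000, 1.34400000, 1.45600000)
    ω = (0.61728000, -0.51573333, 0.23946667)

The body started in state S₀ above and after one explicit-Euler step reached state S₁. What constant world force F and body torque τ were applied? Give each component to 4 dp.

velocity change Δv = (0.03200000, -0.05600000, 0.25600000)
F = m·Δv/dt = (0.4000, -0.7000, 3.2000)
Δω = ω₁−ω₀ = (0.01728000, -0.11573333, 0.03946667)
τ = I·(Δω/dt) + ω₀×(Iω₀) = (0.0600, -0.1700, 0.1400)

F = (0.4000, -0.7000, 3.2000)
τ = (0.0600, -0.1700, 0.1400)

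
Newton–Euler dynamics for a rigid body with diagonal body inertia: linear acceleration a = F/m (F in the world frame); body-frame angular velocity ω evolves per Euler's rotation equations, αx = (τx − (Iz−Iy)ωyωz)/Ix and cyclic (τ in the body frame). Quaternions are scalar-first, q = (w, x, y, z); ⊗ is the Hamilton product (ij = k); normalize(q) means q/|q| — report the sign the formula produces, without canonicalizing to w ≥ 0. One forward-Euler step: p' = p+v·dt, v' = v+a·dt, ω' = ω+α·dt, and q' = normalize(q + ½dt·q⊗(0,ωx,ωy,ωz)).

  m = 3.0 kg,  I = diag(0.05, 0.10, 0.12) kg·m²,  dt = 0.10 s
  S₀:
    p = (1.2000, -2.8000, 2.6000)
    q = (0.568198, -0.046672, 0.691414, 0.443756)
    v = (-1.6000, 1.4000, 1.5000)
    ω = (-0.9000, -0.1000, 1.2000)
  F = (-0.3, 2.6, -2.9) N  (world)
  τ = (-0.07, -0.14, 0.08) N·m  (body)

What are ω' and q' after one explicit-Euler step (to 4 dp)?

(τ − ω×Iω)/I = (-1.3520, -2.1560, 0.6292)
ω' = ω + α·dt = (-1.0352, -0.3156, 1.2629)
2q̇ = q⊗(0,ω) = (-0.5053706, 0.3626942, -0.4001938, 1.3087774)
q' = normalize(q + ½dt·q⊗(0,ω)) = (0.5414, -0.0285, 0.6695, 0.5078)

ω' = (-1.0352, -0.3156, 1.2629)
q' = (0.5414, -0.0285, 0.6695, 0.5078)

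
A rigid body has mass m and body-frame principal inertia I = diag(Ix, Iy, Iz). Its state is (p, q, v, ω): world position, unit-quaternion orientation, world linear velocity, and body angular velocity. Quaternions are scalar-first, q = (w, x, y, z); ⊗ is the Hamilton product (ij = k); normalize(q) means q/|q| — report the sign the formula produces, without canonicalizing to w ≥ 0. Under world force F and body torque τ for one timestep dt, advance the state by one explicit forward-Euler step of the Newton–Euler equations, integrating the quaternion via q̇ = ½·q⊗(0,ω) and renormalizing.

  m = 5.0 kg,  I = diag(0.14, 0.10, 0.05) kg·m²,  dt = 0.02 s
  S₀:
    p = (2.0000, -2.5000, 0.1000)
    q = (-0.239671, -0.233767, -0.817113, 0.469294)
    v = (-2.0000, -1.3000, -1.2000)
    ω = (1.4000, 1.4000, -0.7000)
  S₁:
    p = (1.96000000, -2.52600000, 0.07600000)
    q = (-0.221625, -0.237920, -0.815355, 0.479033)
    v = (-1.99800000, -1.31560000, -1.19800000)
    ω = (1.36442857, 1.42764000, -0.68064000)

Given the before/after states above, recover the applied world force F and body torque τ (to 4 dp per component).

F = (0.5000, -3.9000, 0.5000)
τ = (-0.2000, 0.0500, -0.0300)

rate change Δω = (-0.03557143, 0.02764000, 0.01936000)
precession coupling = (0.0490, -0.0882, -0.0784)
applied torque τ = (-0.2000, 0.0500, -0.0300)
Δv = v₁−v₀ = (0.00200000, -0.01560000, 0.00200000)
F = m·Δv/dt = (0.5000, -3.9000, 0.5000)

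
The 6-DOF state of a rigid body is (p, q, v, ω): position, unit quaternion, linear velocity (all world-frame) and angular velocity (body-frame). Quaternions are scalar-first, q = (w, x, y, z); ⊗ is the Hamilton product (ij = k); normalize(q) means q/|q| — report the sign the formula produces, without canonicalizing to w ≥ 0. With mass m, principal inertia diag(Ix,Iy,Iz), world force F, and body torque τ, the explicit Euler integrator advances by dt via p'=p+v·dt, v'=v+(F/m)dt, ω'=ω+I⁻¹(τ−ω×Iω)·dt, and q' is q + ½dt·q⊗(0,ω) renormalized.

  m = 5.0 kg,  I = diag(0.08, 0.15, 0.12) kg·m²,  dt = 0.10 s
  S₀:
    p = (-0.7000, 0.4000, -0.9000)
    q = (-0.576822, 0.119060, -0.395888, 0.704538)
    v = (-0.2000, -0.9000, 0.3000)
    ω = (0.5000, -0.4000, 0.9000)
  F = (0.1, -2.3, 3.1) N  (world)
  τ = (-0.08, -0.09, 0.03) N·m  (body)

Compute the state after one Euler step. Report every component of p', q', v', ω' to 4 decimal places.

p' = (-0.7200, 0.3100, -0.8700)
q' = (-0.6185, 0.1008, -0.3715, 0.6851)
v' = (-0.1980, -0.9460, 0.3620)
ω' = (0.3865, -0.4480, 0.9367)

linear accel F/m = (0.0200, -0.4600, 0.6200)
p' = p + v·dt = (-0.7200, 0.3100, -0.8700)
v' = v + a·dt = (-0.1980, -0.9460, 0.3620)
(τ − ω×Iω)/I = (-1.1350, -0.4800, 0.3667)
ω' = ω + α·dt = (0.3865, -0.4480, 0.9367)
2q̇ = q⊗(0,ω) = (-0.8519694, -0.3628950, 0.4758438, -0.3688198)
q + ½dt·q⊗(0,ω), renormalized = (-0.6185, 0.1008, -0.3715, 0.6851)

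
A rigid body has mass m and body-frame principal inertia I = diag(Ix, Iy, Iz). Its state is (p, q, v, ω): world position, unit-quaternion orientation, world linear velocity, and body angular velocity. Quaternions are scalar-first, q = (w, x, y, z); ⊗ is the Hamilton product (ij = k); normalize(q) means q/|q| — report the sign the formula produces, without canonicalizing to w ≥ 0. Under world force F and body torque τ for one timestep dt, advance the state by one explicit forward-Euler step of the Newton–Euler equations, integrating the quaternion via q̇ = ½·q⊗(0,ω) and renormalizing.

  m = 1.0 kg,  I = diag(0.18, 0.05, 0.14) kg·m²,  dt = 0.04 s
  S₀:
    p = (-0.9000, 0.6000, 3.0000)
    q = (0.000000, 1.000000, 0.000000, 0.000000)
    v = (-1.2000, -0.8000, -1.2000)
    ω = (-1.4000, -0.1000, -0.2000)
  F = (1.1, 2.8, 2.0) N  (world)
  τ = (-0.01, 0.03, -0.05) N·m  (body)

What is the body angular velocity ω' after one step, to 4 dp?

ω' = (-1.4026, -0.0850, -0.2091)

angular accel α = (-0.0656, 0.3760, -0.2271)
ω' = ω + α·dt = (-1.4026, -0.0850, -0.2091)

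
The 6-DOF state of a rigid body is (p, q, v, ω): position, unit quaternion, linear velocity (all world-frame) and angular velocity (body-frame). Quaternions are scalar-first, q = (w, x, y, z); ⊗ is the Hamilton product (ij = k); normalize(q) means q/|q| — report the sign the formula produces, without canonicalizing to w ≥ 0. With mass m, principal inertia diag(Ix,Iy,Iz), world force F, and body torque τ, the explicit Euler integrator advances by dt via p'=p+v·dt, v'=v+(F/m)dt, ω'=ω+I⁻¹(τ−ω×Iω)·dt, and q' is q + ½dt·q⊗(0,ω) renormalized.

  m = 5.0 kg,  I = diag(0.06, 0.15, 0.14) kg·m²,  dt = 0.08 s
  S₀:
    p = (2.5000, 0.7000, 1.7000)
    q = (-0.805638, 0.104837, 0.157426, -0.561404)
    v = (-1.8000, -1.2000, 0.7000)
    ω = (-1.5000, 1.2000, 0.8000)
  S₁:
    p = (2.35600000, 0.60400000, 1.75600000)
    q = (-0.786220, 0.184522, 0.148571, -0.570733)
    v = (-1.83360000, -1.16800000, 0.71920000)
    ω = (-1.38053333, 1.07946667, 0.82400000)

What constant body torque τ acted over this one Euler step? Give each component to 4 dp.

τ = (0.0800, -0.1300, -0.1200)

ω₁ − ω₀ = (0.11946667, -0.12053333, 0.02400000)
gyro term ω₀×Iω₀ = (-0.0096, 0.0960, -0.1620)
τ = I·(Δω/dt) + ω₀×(Iω₀) = (0.0800, -0.1300, -0.1200)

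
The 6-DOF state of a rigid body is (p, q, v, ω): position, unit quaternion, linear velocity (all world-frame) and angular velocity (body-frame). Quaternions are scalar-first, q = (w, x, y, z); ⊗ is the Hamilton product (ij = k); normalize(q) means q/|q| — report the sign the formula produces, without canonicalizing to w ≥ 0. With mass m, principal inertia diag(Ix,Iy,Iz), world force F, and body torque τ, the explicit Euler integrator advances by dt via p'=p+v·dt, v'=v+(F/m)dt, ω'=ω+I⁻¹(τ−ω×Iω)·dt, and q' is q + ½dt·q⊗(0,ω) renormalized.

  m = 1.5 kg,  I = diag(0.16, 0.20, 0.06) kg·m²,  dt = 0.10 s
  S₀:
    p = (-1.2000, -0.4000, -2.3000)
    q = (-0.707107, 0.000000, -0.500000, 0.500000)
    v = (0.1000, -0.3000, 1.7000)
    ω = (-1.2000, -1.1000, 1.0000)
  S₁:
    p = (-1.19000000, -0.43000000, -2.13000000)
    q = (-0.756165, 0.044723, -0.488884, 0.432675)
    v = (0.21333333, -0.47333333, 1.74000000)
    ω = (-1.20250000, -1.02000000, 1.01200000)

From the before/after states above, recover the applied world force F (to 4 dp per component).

velocity change Δv = (0.11333333, -0.17333333, 0.04000000)
m·(v₁−v₀)/dt = (1.7000, -2.6000, 0.6000)

F = (1.7000, -2.6000, 0.6000)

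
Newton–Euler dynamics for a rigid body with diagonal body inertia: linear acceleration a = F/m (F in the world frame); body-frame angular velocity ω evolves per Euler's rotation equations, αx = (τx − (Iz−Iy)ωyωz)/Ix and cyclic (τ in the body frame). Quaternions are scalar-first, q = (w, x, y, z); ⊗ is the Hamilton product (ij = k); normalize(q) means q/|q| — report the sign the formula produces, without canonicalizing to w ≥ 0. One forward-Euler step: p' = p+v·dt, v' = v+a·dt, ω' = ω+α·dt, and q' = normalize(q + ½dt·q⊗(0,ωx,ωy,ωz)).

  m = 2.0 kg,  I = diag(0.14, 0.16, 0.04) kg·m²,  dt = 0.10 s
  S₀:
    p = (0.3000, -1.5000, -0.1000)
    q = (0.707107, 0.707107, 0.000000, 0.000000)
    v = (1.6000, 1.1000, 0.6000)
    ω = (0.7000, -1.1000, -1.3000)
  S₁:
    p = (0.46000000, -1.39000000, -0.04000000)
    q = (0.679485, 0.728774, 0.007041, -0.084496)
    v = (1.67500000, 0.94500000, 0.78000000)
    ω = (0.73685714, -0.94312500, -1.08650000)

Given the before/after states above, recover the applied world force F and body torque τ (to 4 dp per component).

Δω = ω₁−ω₀ = (0.03685714, 0.15687500, 0.21350000)
precession coupling = (-0.1716, -0.0910, -0.0154)
applied torque τ = (-0.1200, 0.1600, 0.0700)
v₁ − v₀ = (0.07500000, -0.15500000, 0.18000000)
applied force F = (1.5000, -3.1000, 3.6000)

F = (1.5000, -3.1000, 3.6000)
τ = (-0.1200, 0.1600, 0.0700)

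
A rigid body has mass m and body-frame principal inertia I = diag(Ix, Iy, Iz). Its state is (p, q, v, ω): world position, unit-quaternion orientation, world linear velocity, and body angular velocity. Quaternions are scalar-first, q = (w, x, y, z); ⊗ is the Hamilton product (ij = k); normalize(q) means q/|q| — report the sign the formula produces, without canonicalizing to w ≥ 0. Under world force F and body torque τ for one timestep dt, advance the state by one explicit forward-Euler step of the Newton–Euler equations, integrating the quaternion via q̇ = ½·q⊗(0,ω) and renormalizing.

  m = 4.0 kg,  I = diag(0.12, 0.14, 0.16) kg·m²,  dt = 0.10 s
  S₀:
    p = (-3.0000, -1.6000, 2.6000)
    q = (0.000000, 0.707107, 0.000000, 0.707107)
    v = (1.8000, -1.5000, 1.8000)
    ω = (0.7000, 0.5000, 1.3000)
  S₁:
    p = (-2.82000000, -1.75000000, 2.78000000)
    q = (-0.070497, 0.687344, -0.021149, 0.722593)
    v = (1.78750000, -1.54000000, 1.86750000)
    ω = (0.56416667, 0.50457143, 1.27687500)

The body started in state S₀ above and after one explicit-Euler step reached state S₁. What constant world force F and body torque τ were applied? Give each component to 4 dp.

F = (-0.5000, -1.6000, 2.7000)
τ = (-0.1500, -0.0300, -0.0300)

Δv = v₁−v₀ = (-0.01250000, -0.04000000, 0.06750000)
m·(v₁−v₀)/dt = (-0.5000, -1.6000, 2.7000)
ω₁ − ω₀ = (-0.13583333, 0.00457143, -0.02312500)
applied torque τ = (-0.1500, -0.0300, -0.0300)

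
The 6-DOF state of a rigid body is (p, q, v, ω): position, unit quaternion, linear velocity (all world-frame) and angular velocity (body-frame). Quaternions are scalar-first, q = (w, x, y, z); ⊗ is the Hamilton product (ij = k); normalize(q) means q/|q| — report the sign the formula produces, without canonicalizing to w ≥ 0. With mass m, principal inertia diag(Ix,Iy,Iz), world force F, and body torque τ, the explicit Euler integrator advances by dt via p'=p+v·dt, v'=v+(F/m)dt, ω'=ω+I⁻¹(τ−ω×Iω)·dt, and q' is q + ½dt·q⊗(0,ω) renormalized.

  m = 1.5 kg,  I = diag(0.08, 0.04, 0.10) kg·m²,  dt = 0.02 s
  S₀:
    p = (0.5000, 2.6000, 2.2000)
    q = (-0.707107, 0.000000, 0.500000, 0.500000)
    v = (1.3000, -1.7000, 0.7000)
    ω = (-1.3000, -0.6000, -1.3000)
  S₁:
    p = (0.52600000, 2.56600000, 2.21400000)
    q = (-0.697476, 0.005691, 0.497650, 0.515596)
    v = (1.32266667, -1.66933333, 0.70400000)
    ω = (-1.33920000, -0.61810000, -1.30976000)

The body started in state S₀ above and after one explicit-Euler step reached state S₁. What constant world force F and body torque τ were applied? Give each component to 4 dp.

ω₁ − ω₀ = (-0.03920000, -0.01810000, -0.00976000)
precession coupling = (0.0468, -0.0338, -0.0312)
I·α + gyro = (-0.1100, -0.0700, -0.0800)
velocity change Δv = (0.02266667, 0.03066667, 0.00400000)
m·(v₁−v₀)/dt = (1.7000, 2.3000, 0.3000)

F = (1.7000, 2.3000, 0.3000)
τ = (-0.1100, -0.0700, -0.0800)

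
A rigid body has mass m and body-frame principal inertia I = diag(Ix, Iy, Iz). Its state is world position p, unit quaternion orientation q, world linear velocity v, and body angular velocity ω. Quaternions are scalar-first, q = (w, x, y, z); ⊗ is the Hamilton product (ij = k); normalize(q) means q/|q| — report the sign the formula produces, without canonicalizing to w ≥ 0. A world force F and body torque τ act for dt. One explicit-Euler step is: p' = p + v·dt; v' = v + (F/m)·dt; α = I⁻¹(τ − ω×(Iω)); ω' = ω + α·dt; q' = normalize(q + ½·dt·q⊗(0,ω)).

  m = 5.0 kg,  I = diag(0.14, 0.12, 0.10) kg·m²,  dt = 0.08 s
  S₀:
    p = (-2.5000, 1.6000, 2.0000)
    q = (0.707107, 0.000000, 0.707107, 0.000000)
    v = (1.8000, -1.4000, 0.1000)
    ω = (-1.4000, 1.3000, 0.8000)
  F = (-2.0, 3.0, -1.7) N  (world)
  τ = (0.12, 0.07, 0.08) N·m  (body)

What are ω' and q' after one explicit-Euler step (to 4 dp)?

ω' = (-1.3195, 1.3765, 0.8349)
q' = (0.6680, -0.0169, 0.7413, 0.0620)

angular accel α = (1.0057, 0.9567, 0.4360)
new body rate ω' = (-1.3195, 1.3765, 0.8349)
2q̇ = q⊗(0,ω) = (-0.9192391, -0.4242642, 0.9192391, 1.5556354)
q + ½dt·q⊗(0,ω), renormalized = (0.6680, -0.0169, 0.7413, 0.0620)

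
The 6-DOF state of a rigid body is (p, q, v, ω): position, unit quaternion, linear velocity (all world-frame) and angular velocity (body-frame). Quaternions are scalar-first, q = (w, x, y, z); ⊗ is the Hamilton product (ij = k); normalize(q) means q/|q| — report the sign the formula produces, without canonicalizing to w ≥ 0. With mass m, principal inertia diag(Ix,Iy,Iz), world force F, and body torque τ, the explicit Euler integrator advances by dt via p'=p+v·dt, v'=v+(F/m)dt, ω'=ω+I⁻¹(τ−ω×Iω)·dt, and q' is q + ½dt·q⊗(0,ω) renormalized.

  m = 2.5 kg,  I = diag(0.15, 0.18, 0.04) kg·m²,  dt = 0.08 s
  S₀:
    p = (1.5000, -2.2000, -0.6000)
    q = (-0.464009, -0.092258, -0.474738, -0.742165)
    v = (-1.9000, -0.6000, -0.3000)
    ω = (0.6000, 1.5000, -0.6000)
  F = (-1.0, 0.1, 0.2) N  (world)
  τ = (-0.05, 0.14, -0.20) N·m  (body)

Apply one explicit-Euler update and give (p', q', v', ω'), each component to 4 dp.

p + v·dt = (1.3480, -2.2480, -0.6240)
v + (F/m)dt = (-1.9320, -0.5968, -0.2936)
gyro term ω×Iω = (0.1260, -0.0396, 0.0270)
(τ − ω×Iω)/I = (-1.1733, 0.9978, -5.6750)
ω + α·dt = (0.5061, 1.5798, -1.0540)
Hamilton product q⊗(0,ω) = (0.3221628, 1.1196849, -1.1966673, 0.4248612)
updated quaternion q' = (-0.4501, -0.0474, -0.5214, -0.7235)

p' = (1.3480, -2.2480, -0.6240)
q' = (-0.4501, -0.0474, -0.5214, -0.7235)
v' = (-1.9320, -0.5968, -0.2936)
ω' = (0.5061, 1.5798, -1.0540)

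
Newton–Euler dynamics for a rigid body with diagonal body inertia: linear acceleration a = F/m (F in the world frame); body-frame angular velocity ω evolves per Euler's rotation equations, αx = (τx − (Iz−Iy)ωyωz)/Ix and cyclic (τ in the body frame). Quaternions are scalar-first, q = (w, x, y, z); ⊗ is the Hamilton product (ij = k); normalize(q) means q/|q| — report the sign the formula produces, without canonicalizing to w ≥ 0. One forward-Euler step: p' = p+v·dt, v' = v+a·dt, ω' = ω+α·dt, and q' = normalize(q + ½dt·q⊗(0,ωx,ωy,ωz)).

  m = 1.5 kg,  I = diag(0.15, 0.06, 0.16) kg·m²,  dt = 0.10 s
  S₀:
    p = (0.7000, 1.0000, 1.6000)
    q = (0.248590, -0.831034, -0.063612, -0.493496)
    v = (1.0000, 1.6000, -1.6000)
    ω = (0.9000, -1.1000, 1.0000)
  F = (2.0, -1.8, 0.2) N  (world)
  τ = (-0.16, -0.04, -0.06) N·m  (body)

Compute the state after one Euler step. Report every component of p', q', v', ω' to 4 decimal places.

p' = (0.8000, 1.1600, 1.4400)
q' = (0.3060, -0.8470, -0.0577, -0.4309)
v' = (1.1333, 1.4800, -1.5867)
ω' = (0.8667, -1.1517, 0.9068)

p' = p + v·dt = (0.8000, 1.1600, 1.4400)
v' = v + a·dt = (1.1333, 1.4800, -1.5867)
ω×(Iω) gyroscopic = (-0.1100, -0.0090, 0.0891)
α = I⁻¹(τ − ω×Iω) = (-0.3333, -0.5167, -0.9319)
ω + α·dt = (0.8667, -1.1517, 0.9068)
Hamilton product q⊗(0,ω) = (1.1714534, -0.3827266, 0.1134386, 1.2199782)
q' = normalize(q + ½dt·q⊗(0,ω)) = (0.3060, -0.8470, -0.0577, -0.4309)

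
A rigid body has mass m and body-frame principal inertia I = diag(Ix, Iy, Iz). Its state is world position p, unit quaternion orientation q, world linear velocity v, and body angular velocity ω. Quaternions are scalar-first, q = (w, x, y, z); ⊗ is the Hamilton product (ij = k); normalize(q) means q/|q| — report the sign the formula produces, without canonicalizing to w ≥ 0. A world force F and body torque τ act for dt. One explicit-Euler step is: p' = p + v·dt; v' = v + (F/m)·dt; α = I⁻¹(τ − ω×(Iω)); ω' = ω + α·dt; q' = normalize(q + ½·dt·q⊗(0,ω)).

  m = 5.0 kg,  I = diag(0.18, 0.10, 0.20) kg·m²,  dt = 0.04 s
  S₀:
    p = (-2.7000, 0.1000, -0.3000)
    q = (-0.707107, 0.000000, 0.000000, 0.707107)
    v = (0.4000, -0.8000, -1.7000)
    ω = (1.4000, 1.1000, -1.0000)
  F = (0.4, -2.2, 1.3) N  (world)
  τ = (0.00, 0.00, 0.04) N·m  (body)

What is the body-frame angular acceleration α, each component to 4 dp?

α = (0.6111, -0.2800, 0.8160)

precession coupling ω×(Iω) = (-0.1100, 0.0280, -0.1232)
angular accel α = (0.6111, -0.2800, 0.8160)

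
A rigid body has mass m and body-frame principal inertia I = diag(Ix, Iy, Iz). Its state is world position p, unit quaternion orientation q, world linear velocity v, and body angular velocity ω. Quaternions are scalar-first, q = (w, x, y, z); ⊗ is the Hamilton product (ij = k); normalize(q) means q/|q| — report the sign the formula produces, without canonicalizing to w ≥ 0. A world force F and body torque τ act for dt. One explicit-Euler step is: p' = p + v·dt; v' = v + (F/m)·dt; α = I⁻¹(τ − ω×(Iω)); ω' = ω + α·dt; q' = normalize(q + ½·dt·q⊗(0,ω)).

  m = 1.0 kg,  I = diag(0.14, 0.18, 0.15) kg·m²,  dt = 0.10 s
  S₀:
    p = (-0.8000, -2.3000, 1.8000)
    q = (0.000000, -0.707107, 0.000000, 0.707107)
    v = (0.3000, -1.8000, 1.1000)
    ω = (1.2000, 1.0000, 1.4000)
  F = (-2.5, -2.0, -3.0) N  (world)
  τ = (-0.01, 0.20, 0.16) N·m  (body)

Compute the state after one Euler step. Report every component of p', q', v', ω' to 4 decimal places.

angular accel α = (0.2286, 1.2044, 0.7467)
ω + α·dt = (1.2229, 1.1204, 1.4747)
q⊗(0,ω) = (-0.1414214, -0.7071070, 1.8384782, -0.7071070)
q + ½dt·q⊗(0,ω), renormalized = (-0.0070, -0.7384, 0.0914, 0.6681)
linear accel F/m = (-2.5000, -2.0000, -3.0000)
p' = p + v·dt = (-0.7700, -2.4800, 1.9100)
new velocity v' = (0.0500, -2.0000, 0.8000)

p' = (-0.7700, -2.4800, 1.9100)
q' = (-0.0070, -0.7384, 0.0914, 0.6681)
v' = (0.0500, -2.0000, 0.8000)
ω' = (1.2229, 1.1204, 1.4747)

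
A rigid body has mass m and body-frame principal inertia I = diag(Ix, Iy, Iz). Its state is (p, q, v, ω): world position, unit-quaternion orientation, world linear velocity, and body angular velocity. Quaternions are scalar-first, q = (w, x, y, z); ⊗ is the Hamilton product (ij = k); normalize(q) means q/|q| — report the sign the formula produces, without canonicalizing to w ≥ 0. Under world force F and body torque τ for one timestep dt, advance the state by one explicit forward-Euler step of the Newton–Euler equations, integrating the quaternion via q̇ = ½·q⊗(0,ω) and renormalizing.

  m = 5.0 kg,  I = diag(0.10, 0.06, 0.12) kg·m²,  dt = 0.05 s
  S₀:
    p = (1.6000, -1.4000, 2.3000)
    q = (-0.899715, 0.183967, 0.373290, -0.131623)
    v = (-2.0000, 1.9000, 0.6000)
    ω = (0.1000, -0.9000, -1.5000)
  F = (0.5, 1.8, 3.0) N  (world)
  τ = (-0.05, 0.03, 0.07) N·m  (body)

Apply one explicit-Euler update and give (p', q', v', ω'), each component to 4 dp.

p' = (1.5000, -1.3050, 2.3300)
q' = (-0.8959, 0.1646, 0.3997, -0.1029)
v' = (-1.9950, 1.9180, 0.6300)
ω' = (0.0345, -0.8775, -1.4723)

p + v·dt = (1.5000, -1.3050, 2.3300)
v' = v + a·dt = (-1.9950, 1.9180, 0.6300)
gyro term ω×Iω = (0.0810, 0.0030, 0.0036)
α = I⁻¹(τ − ω×Iω) = (-1.3100, 0.4500, 0.5533)
new body rate ω' = (0.0345, -0.8775, -1.4723)
q⊗(0,ω) = (0.1201298, -0.7683672, 1.0725317, 1.1466732)
q + ½dt·q⊗(0,ω), renormalized = (-0.8959, 0.1646, 0.3997, -0.1029)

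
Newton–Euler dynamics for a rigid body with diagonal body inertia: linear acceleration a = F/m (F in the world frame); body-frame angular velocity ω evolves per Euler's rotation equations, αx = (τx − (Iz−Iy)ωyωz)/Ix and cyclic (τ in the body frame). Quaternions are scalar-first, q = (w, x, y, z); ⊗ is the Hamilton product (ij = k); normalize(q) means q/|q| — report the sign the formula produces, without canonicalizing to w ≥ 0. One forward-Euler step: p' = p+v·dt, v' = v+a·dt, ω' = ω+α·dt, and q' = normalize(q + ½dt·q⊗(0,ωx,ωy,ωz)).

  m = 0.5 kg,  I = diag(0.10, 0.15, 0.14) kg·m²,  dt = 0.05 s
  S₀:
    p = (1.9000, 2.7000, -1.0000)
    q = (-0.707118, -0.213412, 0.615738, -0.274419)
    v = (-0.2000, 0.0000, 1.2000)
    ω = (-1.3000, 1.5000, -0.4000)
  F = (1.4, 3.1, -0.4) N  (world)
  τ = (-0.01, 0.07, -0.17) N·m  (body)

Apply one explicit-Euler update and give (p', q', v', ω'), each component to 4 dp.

p' = (1.8900, 2.7000, -0.9400)
q' = (-0.7389, -0.1861, 0.5952, -0.2550)
v' = (-0.0600, 0.3100, 1.1600)
ω' = (-1.3080, 1.5303, -0.4259)

p + v·dt = (1.8900, 2.7000, -0.9400)
v + (F/m)dt = (-0.0600, 0.3100, 1.1600)
gyro term ω×Iω = (0.0060, -0.0208, -0.0975)
angular accel α = (-0.1600, 0.6053, -0.5179)
ω' = ω + α·dt = (-1.3080, 1.5303, -0.4259)
q⊗(0,ω) = (-1.3108102, 1.0845867, -0.7892971, 0.7631886)
q + ½dt·q⊗(0,ω), renormalized = (-0.7389, -0.1861, 0.5952, -0.2550)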